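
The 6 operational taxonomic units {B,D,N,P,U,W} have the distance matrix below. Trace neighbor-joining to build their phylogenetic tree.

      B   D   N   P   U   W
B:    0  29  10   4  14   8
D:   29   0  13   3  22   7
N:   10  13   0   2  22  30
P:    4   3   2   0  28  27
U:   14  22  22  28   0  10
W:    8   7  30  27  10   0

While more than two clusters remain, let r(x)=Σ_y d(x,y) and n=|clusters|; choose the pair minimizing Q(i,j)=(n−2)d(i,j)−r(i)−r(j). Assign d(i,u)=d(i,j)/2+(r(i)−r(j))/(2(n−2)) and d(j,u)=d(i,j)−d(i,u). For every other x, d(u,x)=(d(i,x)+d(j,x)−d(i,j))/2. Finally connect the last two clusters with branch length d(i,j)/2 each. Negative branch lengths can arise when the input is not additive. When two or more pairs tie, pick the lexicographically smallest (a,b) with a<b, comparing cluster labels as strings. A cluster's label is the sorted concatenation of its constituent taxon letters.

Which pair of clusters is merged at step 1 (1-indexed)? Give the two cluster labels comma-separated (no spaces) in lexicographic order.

iteration 1: select U,W (d=10, Q=-138); attach at lengths (27/4, 13/4); label the merged cluster UW
  updated: d(B,UW)=6, d(D,UW)=19/2, d(N,UW)=21, d(P,UW)=45/2
iteration 2: select B,UW (d=6, Q=-90); attach at lengths (4/3, 14/3); label the merged cluster BUW
  updated: d(BUW,D)=65/4, d(BUW,N)=25/2, d(BUW,P)=41/4
iteration 3: select BUW,N (d=25/2, Q=-83/2); attach at lengths (73/8, 27/8); label the merged cluster BNUW
  updated: d(BNUW,D)=67/8, d(BNUW,P)=-1/8
iteration 4: select BNUW,D (d=67/8, Q=-45/4); attach at lengths (21/8, 23/4); label the merged cluster BDNUW
  updated: d(BDNUW,P)=-11/4
iteration 5: select BDNUW,P (d=-11/4); attach at lengths (-11/8, -11/8); label the merged cluster BDNPUW
final tree: ((((B:4/3,(U:27/4,W:13/4):14/3):73/8,N:27/8):21/8,D:23/4):-11/8,P:-11/8)
total length: 273/8

U,W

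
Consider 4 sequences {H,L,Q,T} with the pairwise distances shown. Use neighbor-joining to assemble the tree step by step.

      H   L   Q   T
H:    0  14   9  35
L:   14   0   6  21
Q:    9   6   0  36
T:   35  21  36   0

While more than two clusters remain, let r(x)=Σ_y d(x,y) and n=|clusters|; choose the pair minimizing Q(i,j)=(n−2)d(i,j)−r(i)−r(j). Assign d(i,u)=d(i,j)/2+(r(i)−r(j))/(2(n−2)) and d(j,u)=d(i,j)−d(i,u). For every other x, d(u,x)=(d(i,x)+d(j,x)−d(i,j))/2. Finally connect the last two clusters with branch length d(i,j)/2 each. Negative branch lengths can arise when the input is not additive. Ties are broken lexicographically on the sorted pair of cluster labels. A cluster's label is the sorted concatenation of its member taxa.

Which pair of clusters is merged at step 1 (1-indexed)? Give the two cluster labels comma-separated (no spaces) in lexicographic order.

H,Q

iteration 1: select H,Q (d=9, Q=-91); attach at lengths (25/4, 11/4); label the merged cluster HQ
  updated: d(HQ,L)=11/2, d(HQ,T)=31
iteration 2: select HQ,L (d=11/2, Q=-115/2); attach at lengths (31/4, -9/4); label the merged cluster HLQ
  updated: d(HLQ,T)=93/4
iteration 3: select HLQ,T (d=93/4); attach at lengths (93/8, 93/8); label the merged cluster HLQT
final tree: (((H:25/4,Q:11/4):31/4,L:-9/4):93/8,T:93/8)
total length: 151/4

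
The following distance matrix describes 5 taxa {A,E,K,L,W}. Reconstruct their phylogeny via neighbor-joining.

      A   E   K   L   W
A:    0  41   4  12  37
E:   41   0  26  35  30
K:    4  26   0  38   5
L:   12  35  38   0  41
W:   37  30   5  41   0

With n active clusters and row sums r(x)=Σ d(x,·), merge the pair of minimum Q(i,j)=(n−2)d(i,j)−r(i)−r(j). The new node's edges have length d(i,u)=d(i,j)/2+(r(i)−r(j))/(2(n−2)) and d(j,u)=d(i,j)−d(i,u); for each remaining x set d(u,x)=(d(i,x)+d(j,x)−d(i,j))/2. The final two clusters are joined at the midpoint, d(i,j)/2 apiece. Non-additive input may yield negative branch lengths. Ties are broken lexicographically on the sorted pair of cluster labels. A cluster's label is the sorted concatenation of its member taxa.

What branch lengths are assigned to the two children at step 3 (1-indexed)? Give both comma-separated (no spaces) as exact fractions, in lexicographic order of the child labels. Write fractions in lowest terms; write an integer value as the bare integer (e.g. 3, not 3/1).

iteration 1: select A,L (d=12, Q=-184); attach at lengths (2/3, 34/3); label the merged cluster AL
  updated: d(AL,E)=32, d(AL,K)=15, d(AL,W)=33
iteration 2: select AL,E (d=32, Q=-104); attach at lengths (14, 18); label the merged cluster AEL
  updated: d(AEL,K)=9/2, d(AEL,W)=31/2
iteration 3: select AEL,K (d=9/2, Q=-25); attach at lengths (15/2, -3); label the merged cluster AEKL
  updated: d(AEKL,W)=8
iteration 4: select AEKL,W (d=8); attach at lengths (4, 4); label the merged cluster AEKLW
final tree: ((((A:2/3,L:34/3):14,E:18):15/2,K:-3):4,W:4)
total length: 113/2

15/2,-3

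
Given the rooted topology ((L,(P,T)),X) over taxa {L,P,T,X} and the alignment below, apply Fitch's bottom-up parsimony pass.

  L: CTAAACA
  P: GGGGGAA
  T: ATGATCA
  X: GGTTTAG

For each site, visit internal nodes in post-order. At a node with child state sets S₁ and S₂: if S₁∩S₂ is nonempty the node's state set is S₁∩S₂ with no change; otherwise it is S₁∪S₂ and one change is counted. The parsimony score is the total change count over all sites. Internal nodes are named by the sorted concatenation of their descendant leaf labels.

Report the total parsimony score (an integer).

site 0, node PT: P={G} ∪ T={A} → {A,G} (+1)
site 0, node LPT: L={C} ∪ PT={A,G} → {A,C,G} (+1)
site 0, node LPTX: LPT={A,C,G} ∩ X={G} → {G} (+0)
site 1, node PT: P={G} ∪ T={T} → {G,T} (+1)
site 1, node LPT: L={T} ∩ PT={G,T} → {T} (+0)
site 1, node LPTX: LPT={T} ∪ X={G} → {G,T} (+1)
site 2, node PT: P={G} ∩ T={G} → {G} (+0)
site 2, node LPT: L={A} ∪ PT={G} → {A,G} (+1)
site 2, node LPTX: LPT={A,G} ∪ X={T} → {A,G,T} (+1)
site 3, node PT: P={G} ∪ T={A} → {A,G} (+1)
site 3, node LPT: L={A} ∩ PT={A,G} → {A} (+0)
site 3, node LPTX: LPT={A} ∪ X={T} → {A,T} (+1)
site 4, node PT: P={G} ∪ T={T} → {G,T} (+1)
site 4, node LPT: L={A} ∪ PT={G,T} → {A,G,T} (+1)
site 4, node LPTX: LPT={A,G,T} ∩ X={T} → {T} (+0)
site 5, node PT: P={A} ∪ T={C} → {A,C} (+1)
site 5, node LPT: L={C} ∩ PT={A,C} → {C} (+0)
site 5, node LPTX: LPT={C} ∪ X={A} → {A,C} (+1)
site 6, node PT: P={A} ∩ T={A} → {A} (+0)
site 6, node LPT: L={A} ∩ PT={A} → {A} (+0)
site 6, node LPTX: LPT={A} ∪ X={G} → {A,G} (+1)
per-site changes: [2, 2, 2, 2, 2, 2, 1]; total = 13

13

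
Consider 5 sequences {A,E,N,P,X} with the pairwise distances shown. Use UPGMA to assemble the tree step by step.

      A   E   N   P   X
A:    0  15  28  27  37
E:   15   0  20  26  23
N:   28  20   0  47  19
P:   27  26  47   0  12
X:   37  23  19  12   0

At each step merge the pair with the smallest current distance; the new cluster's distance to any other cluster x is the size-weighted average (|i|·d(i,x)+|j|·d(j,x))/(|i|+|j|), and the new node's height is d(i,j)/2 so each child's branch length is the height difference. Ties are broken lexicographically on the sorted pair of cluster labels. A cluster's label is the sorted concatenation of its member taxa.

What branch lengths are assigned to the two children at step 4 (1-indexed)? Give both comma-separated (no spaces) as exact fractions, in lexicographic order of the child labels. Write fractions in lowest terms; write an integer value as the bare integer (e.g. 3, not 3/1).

1. join P+X (d=12) ⇒ PX; edges |P|=6, |X|=6
  updated: d(A,PX)=32, d(E,PX)=49/2, d(N,PX)=33
2. join A+E (d=15) ⇒ AE; edges |A|=15/2, |E|=15/2
  updated: d(AE,N)=24, d(AE,PX)=113/4
3. join AE+N (d=24) ⇒ AEN; edges |AE|=9/2, |N|=12
  updated: d(AEN,PX)=179/6
4. join AEN+PX (d=179/6) ⇒ AENPX; edges |AEN|=35/12, |PX|=107/12
final tree: (((A:15/2,E:15/2):9/2,N:12):35/12,(P:6,X:6):107/12)
total length: 166/3

35/12,107/12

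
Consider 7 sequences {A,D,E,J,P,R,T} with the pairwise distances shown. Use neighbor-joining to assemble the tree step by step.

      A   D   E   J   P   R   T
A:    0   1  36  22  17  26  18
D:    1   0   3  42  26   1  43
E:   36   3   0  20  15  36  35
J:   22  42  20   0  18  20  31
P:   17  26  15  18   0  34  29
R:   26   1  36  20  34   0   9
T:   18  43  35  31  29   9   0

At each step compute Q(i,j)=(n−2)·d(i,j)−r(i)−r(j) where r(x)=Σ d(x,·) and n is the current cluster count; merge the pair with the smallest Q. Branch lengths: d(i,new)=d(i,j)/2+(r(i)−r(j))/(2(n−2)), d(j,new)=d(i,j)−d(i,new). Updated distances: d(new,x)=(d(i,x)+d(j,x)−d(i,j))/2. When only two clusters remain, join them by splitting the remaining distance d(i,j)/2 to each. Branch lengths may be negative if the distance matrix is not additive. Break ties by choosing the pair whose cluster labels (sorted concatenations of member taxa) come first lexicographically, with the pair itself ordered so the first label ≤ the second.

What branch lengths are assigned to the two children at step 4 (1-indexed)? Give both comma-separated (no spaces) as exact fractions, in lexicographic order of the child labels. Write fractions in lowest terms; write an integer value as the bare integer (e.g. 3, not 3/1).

1. join D+E (d=3, Q=-246) ⇒ DE; edges |D|=-7/5, |E|=22/5
  updated: d(A,DE)=17, d(DE,J)=59/2, d(DE,P)=19, d(DE,R)=17, d(DE,T)=75/2
2. join R+T (d=9, Q=-389/2) ⇒ RT; edges |R|=35/16, |T|=109/16
  updated: d(A,RT)=35/2, d(DE,RT)=91/4, d(J,RT)=21, d(P,RT)=27
3. join J+P (d=18, Q=-235/2) ⇒ JP; edges |J|=127/12, |P|=89/12
  updated: d(A,JP)=21/2, d(DE,JP)=61/4, d(JP,RT)=15
4. join A+DE (d=17, Q=-66) ⇒ ADE; edges |A|=6, |DE|=11
  updated: d(ADE,JP)=35/8, d(ADE,RT)=93/8
5. join ADE+JP (d=35/8, Q=-31) ⇒ ADEJP; edges |ADE|=1/2, |JP|=31/8
  updated: d(ADEJP,RT)=89/8
6. join ADEJP+RT (d=89/8) ⇒ ADEJPRT; edges |ADEJP|=89/16, |RT|=89/16
final tree: (((A:6,(D:-7/5,E:22/5):11):1/2,(J:127/12,P:89/12):31/8):89/16,(R:35/16,T:109/16):89/16)
total length: 125/2

6,11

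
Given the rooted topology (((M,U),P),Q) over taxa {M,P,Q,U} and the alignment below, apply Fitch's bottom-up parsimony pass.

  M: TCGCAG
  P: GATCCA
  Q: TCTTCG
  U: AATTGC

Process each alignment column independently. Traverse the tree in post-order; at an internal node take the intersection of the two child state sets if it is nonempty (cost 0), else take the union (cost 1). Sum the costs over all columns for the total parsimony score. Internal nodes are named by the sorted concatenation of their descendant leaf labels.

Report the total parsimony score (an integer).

11

site 0, node MU: M={T} ∪ U={A} → {A,T} (+1)
site 0, node MPU: MU={A,T} ∪ P={G} → {A,G,T} (+1)
site 0, node MPQU: MPU={A,G,T} ∩ Q={T} → {T} (+0)
site 1, node MU: M={C} ∪ U={A} → {A,C} (+1)
site 1, node MPU: MU={A,C} ∩ P={A} → {A} (+0)
site 1, node MPQU: MPU={A} ∪ Q={C} → {A,C} (+1)
site 2, node MU: M={G} ∪ U={T} → {G,T} (+1)
site 2, node MPU: MU={G,T} ∩ P={T} → {T} (+0)
site 2, node MPQU: MPU={T} ∩ Q={T} → {T} (+0)
site 3, node MU: M={C} ∪ U={T} → {C,T} (+1)
site 3, node MPU: MU={C,T} ∩ P={C} → {C} (+0)
site 3, node MPQU: MPU={C} ∪ Q={T} → {C,T} (+1)
site 4, node MU: M={A} ∪ U={G} → {A,G} (+1)
site 4, node MPU: MU={A,G} ∪ P={C} → {A,C,G} (+1)
site 4, node MPQU: MPU={A,C,G} ∩ Q={C} → {C} (+0)
site 5, node MU: M={G} ∪ U={C} → {C,G} (+1)
site 5, node MPU: MU={C,G} ∪ P={A} → {A,C,G} (+1)
site 5, node MPQU: MPU={A,C,G} ∩ Q={G} → {G} (+0)
per-site changes: [2, 2, 1, 2, 2, 2]; total = 11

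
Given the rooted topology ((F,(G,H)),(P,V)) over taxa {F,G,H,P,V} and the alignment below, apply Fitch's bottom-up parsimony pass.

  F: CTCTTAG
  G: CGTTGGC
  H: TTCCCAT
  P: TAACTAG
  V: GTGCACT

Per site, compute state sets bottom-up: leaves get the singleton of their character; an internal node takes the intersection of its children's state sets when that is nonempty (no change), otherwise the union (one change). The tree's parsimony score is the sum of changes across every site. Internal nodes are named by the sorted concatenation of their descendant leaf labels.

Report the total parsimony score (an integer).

GH@0: {C} ∪ {T} = {C,T} (union, +1)
FGH@0: {C} ∩ {C,T} = {C} (intersection, +0)
PV@0: {T} ∪ {G} = {G,T} (union, +1)
FGHPV@0: {C} ∪ {G,T} = {C,G,T} (union, +1)
GH@1: {G} ∪ {T} = {G,T} (union, +1)
FGH@1: {T} ∩ {G,T} = {T} (intersection, +0)
PV@1: {A} ∪ {T} = {A,T} (union, +1)
FGHPV@1: {T} ∩ {A,T} = {T} (intersection, +0)
GH@2: {T} ∪ {C} = {C,T} (union, +1)
FGH@2: {C} ∩ {C,T} = {C} (intersection, +0)
PV@2: {A} ∪ {G} = {A,G} (union, +1)
FGHPV@2: {C} ∪ {A,G} = {A,C,G} (union, +1)
GH@3: {T} ∪ {C} = {C,T} (union, +1)
FGH@3: {T} ∩ {C,T} = {T} (intersection, +0)
PV@3: {C} ∩ {C} = {C} (intersection, +0)
FGHPV@3: {T} ∪ {C} = {C,T} (union, +1)
GH@4: {G} ∪ {C} = {C,G} (union, +1)
FGH@4: {T} ∪ {C,G} = {C,G,T} (union, +1)
PV@4: {T} ∪ {A} = {A,T} (union, +1)
FGHPV@4: {C,G,T} ∩ {A,T} = {T} (intersection, +0)
GH@5: {G} ∪ {A} = {A,G} (union, +1)
FGH@5: {A} ∩ {A,G} = {A} (intersection, +0)
PV@5: {A} ∪ {C} = {A,C} (union, +1)
FGHPV@5: {A} ∩ {A,C} = {A} (intersection, +0)
GH@6: {C} ∪ {T} = {C,T} (union, +1)
FGH@6: {G} ∪ {C,T} = {C,G,T} (union, +1)
PV@6: {G} ∪ {T} = {G,T} (union, +1)
FGHPV@6: {C,G,T} ∩ {G,T} = {G,T} (intersection, +0)
per-site changes: [3, 2, 3, 2, 3, 2, 3]; total = 18

18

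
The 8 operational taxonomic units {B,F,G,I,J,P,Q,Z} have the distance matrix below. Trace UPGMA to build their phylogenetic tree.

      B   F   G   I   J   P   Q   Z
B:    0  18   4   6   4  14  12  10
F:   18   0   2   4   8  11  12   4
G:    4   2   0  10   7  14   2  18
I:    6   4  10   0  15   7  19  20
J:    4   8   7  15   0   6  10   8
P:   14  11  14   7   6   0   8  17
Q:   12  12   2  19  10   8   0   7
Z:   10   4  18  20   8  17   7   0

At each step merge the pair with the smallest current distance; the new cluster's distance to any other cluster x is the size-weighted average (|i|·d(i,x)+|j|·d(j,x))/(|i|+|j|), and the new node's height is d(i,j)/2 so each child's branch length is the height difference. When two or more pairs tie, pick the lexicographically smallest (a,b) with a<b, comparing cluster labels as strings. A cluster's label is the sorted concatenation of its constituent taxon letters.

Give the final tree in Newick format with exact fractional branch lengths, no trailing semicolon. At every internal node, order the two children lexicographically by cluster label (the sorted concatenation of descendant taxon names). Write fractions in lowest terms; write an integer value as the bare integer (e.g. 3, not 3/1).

step 1: merge (F,G) at d=2; branch lengths F→1, G→1; new cluster FG
  updated: d(B,FG)=11, d(FG,I)=7, d(FG,J)=15/2, d(FG,P)=25/2, d(FG,Q)=7, d(FG,Z)=11
step 2: merge (B,J) at d=4; branch lengths B→2, J→2; new cluster BJ
  updated: d(BJ,FG)=37/4, d(BJ,I)=21/2, d(BJ,P)=10, d(BJ,Q)=11, d(BJ,Z)=9
step 3: merge (FG,I) at d=7; branch lengths FG→5/2, I→7/2; new cluster FGI
  updated: d(BJ,FGI)=29/3, d(FGI,P)=32/3, d(FGI,Q)=11, d(FGI,Z)=14
step 4: merge (Q,Z) at d=7; branch lengths Q→7/2, Z→7/2; new cluster QZ
  updated: d(BJ,QZ)=10, d(FGI,QZ)=25/2, d(P,QZ)=25/2
step 5: merge (BJ,FGI) at d=29/3; branch lengths BJ→17/6, FGI→4/3; new cluster BFGIJ
  updated: d(BFGIJ,P)=52/5, d(BFGIJ,QZ)=23/2
step 6: merge (BFGIJ,P) at d=52/5; branch lengths BFGIJ→11/30, P→26/5; new cluster BFGIJP
  updated: d(BFGIJP,QZ)=35/3
step 7: merge (BFGIJP,QZ) at d=35/3; branch lengths BFGIJP→19/30, QZ→7/3; new cluster BFGIJPQZ
final tree: ((((B:2,J:2):17/6,((F:1,G:1):5/2,I:7/2):4/3):11/30,P:26/5):19/30,(Q:7/2,Z:7/2):7/3)
total length: 317/10

((((B:2,J:2):17/6,((F:1,G:1):5/2,I:7/2):4/3):11/30,P:26/5):19/30,(Q:7/2,Z:7/2):7/3)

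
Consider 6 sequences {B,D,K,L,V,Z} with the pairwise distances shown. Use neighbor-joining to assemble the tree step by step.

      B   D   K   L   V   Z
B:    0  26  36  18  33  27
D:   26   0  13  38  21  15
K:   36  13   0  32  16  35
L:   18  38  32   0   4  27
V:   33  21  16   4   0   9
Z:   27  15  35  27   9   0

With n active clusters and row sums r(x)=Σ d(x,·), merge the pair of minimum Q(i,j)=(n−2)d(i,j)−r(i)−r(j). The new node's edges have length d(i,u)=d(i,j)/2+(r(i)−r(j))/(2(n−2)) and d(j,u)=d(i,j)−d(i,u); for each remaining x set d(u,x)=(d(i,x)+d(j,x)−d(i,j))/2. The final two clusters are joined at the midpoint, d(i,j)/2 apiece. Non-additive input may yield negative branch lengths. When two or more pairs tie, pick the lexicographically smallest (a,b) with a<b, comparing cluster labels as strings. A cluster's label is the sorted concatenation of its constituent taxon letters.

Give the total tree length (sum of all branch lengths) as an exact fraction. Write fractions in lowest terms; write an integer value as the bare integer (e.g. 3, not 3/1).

1. join D+K (d=13, Q=-193) ⇒ DK; edges |D|=33/8, |K|=71/8
  updated: d(B,DK)=49/2, d(DK,L)=57/2, d(DK,V)=12, d(DK,Z)=37/2
2. join B+L (d=18, Q=-126) ⇒ BL; edges |B|=79/6, |L|=29/6
  updated: d(BL,DK)=35/2, d(BL,V)=19/2, d(BL,Z)=18
3. join BL+DK (d=35/2, Q=-58) ⇒ BDKL; edges |BL|=8, |DK|=19/2
  updated: d(BDKL,V)=2, d(BDKL,Z)=19/2
4. join BDKL+V (d=2, Q=-41/2) ⇒ BDKLV; edges |BDKL|=5/4, |V|=3/4
  updated: d(BDKLV,Z)=33/4
5. join BDKLV+Z (d=33/4) ⇒ BDKLVZ; edges |BDKLV|=33/8, |Z|=33/8
final tree: ((((B:79/6,L:29/6):8,(D:33/8,K:71/8):19/2):5/4,V:3/4):33/8,Z:33/8)
total length: 235/4

235/4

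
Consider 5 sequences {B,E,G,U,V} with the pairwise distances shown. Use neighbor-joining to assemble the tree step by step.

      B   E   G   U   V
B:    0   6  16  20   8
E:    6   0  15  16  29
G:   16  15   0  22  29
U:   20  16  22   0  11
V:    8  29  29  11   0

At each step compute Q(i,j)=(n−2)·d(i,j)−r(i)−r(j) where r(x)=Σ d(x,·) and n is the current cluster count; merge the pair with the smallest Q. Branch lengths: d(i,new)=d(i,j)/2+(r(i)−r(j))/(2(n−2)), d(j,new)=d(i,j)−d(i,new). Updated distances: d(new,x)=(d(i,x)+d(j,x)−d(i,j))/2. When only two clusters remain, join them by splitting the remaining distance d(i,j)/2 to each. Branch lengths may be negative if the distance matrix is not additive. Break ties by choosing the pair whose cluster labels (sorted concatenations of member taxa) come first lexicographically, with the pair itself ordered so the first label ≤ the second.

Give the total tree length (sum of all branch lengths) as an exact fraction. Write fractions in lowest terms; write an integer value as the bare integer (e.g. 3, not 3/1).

1. join U+V (d=11, Q=-113) ⇒ UV; edges |U|=25/6, |V|=41/6
  updated: d(B,UV)=17/2, d(E,UV)=17, d(G,UV)=20
2. join B+UV (d=17/2, Q=-59) ⇒ BUV; edges |B|=1/2, |UV|=8
  updated: d(BUV,E)=29/4, d(BUV,G)=55/4
3. join BUV+E (d=29/4, Q=-36) ⇒ BEUV; edges |BUV|=3, |E|=17/4
  updated: d(BEUV,G)=43/4
4. join BEUV+G (d=43/4) ⇒ BEGUV; edges |BEUV|=43/8, |G|=43/8
final tree: (((B:1/2,(U:25/6,V:41/6):8):3,E:17/4):43/8,G:43/8)
total length: 75/2

75/2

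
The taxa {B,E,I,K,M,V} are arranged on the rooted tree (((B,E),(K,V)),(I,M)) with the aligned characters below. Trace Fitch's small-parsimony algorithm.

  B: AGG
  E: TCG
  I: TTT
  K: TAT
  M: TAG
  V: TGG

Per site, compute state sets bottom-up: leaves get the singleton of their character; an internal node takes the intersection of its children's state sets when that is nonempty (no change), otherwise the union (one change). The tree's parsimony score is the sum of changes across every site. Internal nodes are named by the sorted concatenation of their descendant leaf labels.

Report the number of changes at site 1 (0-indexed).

site 0, node BE: B={A} ∪ E={T} → {A,T} (+1)
site 0, node KV: K={T} ∩ V={T} → {T} (+0)
site 0, node BEKV: BE={A,T} ∩ KV={T} → {T} (+0)
site 0, node IM: I={T} ∩ M={T} → {T} (+0)
site 0, node BEIKMV: BEKV={T} ∩ IM={T} → {T} (+0)
site 1, node BE: B={G} ∪ E={C} → {C,G} (+1)
site 1, node KV: K={A} ∪ V={G} → {A,G} (+1)
site 1, node BEKV: BE={C,G} ∩ KV={A,G} → {G} (+0)
site 1, node IM: I={T} ∪ M={A} → {A,T} (+1)
site 1, node BEIKMV: BEKV={G} ∪ IM={A,T} → {A,G,T} (+1)
site 2, node BE: B={G} ∩ E={G} → {G} (+0)
site 2, node KV: K={T} ∪ V={G} → {G,T} (+1)
site 2, node BEKV: BE={G} ∩ KV={G,T} → {G} (+0)
site 2, node IM: I={T} ∪ M={G} → {G,T} (+1)
site 2, node BEIKMV: BEKV={G} ∩ IM={G,T} → {G} (+0)
per-site changes: [1, 4, 2]; total = 7

4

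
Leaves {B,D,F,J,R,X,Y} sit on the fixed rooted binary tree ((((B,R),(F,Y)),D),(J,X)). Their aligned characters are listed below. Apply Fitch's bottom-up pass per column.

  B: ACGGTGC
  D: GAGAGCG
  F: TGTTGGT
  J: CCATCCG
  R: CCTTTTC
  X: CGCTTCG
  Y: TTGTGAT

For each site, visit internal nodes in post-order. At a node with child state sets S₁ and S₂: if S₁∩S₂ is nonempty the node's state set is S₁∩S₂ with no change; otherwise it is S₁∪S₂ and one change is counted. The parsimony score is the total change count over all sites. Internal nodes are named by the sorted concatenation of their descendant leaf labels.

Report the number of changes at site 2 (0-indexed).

4

[col 0] BR: children B:{A}, R:{C} ∪→ {A,C}; cost 1
[col 0] FY: children F:{T}, Y:{T} ∩→ {T}; cost 0
[col 0] BFRY: children BR:{A,C}, FY:{T} ∪→ {A,C,T}; cost 1
[col 0] BDFRY: children BFRY:{A,C,T}, D:{G} ∪→ {A,C,G,T}; cost 1
[col 0] JX: children J:{C}, X:{C} ∩→ {C}; cost 0
[col 0] BDFJRXY: children BDFRY:{A,C,G,T}, JX:{C} ∩→ {C}; cost 0
[col 1] BR: children B:{C}, R:{C} ∩→ {C}; cost 0
[col 1] FY: children F:{G}, Y:{T} ∪→ {G,T}; cost 1
[col 1] BFRY: children BR:{C}, FY:{G,T} ∪→ {C,G,T}; cost 1
[col 1] BDFRY: children BFRY:{C,G,T}, D:{A} ∪→ {A,C,G,T}; cost 1
[col 1] JX: children J:{C}, X:{G} ∪→ {C,G}; cost 1
[col 1] BDFJRXY: children BDFRY:{A,C,G,T}, JX:{C,G} ∩→ {C,G}; cost 0
[col 2] BR: children B:{G}, R:{T} ∪→ {G,T}; cost 1
[col 2] FY: children F:{T}, Y:{G} ∪→ {G,T}; cost 1
[col 2] BFRY: children BR:{G,T}, FY:{G,T} ∩→ {G,T}; cost 0
[col 2] BDFRY: children BFRY:{G,T}, D:{G} ∩→ {G}; cost 0
[col 2] JX: children J:{A}, X:{C} ∪→ {A,C}; cost 1
[col 2] BDFJRXY: children BDFRY:{G}, JX:{A,C} ∪→ {A,C,G}; cost 1
[col 3] BR: children B:{G}, R:{T} ∪→ {G,T}; cost 1
[col 3] FY: children F:{T}, Y:{T} ∩→ {T}; cost 0
[col 3] BFRY: children BR:{G,T}, FY:{T} ∩→ {T}; cost 0
[col 3] BDFRY: children BFRY:{T}, D:{A} ∪→ {A,T}; cost 1
[col 3] JX: children J:{T}, X:{T} ∩→ {T}; cost 0
[col 3] BDFJRXY: children BDFRY:{A,T}, JX:{T} ∩→ {T}; cost 0
[col 4] BR: children B:{T}, R:{T} ∩→ {T}; cost 0
[col 4] FY: children F:{G}, Y:{G} ∩→ {G}; cost 0
[col 4] BFRY: children BR:{T}, FY:{G} ∪→ {G,T}; cost 1
[col 4] BDFRY: children BFRY:{G,T}, D:{G} ∩→ {G}; cost 0
[col 4] JX: children J:{C}, X:{T} ∪→ {C,T}; cost 1
[col 4] BDFJRXY: children BDFRY:{G}, JX:{C,T} ∪→ {C,G,T}; cost 1
[col 5] BR: children B:{G}, R:{T} ∪→ {G,T}; cost 1
[col 5] FY: children F:{G}, Y:{A} ∪→ {A,G}; cost 1
[col 5] BFRY: children BR:{G,T}, FY:{A,G} ∩→ {G}; cost 0
[col 5] BDFRY: children BFRY:{G}, D:{C} ∪→ {C,G}; cost 1
[col 5] JX: children J:{C}, X:{C} ∩→ {C}; cost 0
[col 5] BDFJRXY: children BDFRY:{C,G}, JX:{C} ∩→ {C}; cost 0
[col 6] BR: children B:{C}, R:{C} ∩→ {C}; cost 0
[col 6] FY: children F:{T}, Y:{T} ∩→ {T}; cost 0
[col 6] BFRY: children BR:{C}, FY:{T} ∪→ {C,T}; cost 1
[col 6] BDFRY: children BFRY:{C,T}, D:{G} ∪→ {C,G,T}; cost 1
[col 6] JX: children J:{G}, X:{G} ∩→ {G}; cost 0
[col 6] BDFJRXY: children BDFRY:{C,G,T}, JX:{G} ∩→ {G}; cost 0
per-site changes: [3, 4, 4, 2, 3, 3, 2]; total = 21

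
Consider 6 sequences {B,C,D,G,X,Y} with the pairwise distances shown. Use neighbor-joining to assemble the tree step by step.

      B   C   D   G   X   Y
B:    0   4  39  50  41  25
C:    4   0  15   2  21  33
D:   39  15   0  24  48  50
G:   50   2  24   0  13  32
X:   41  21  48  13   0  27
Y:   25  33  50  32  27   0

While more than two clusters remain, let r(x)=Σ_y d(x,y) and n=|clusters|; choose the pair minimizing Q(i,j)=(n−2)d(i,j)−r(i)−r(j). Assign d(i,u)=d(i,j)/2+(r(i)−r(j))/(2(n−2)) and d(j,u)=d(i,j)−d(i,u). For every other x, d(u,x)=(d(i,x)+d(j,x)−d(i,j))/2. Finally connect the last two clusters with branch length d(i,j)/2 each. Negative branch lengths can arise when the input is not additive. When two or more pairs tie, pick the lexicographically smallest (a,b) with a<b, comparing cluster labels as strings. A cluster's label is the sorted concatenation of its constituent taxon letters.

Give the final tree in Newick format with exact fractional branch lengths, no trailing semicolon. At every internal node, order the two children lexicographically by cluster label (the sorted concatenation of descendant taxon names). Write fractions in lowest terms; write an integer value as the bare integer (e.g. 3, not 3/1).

((((B:23/2,Y:27/2):81/8,(G:1/2,X:25/2):67/8):11/8,C:-41/8):161/16,D:161/16)

1. join B+Y (d=25, Q=-226) ⇒ BY; edges |B|=23/2, |Y|=27/2
  updated: d(BY,C)=6, d(BY,D)=32, d(BY,G)=57/2, d(BY,X)=43/2
2. join G+X (d=13, Q=-132) ⇒ GX; edges |G|=1/2, |X|=25/2
  updated: d(BY,GX)=37/2, d(C,GX)=5, d(D,GX)=59/2
3. join BY+GX (d=37/2, Q=-145/2) ⇒ BGXY; edges |BY|=81/8, |GX|=67/8
  updated: d(BGXY,C)=-15/4, d(BGXY,D)=43/2
4. join BGXY+C (d=-15/4, Q=-131/4) ⇒ BCGXY; edges |BGXY|=11/8, |C|=-41/8
  updated: d(BCGXY,D)=161/8
5. join BCGXY+D (d=161/8) ⇒ BCDGXY; edges |BCGXY|=161/16, |D|=161/16
final tree: ((((B:23/2,Y:27/2):81/8,(G:1/2,X:25/2):67/8):11/8,C:-41/8):161/16,D:161/16)
total length: 583/8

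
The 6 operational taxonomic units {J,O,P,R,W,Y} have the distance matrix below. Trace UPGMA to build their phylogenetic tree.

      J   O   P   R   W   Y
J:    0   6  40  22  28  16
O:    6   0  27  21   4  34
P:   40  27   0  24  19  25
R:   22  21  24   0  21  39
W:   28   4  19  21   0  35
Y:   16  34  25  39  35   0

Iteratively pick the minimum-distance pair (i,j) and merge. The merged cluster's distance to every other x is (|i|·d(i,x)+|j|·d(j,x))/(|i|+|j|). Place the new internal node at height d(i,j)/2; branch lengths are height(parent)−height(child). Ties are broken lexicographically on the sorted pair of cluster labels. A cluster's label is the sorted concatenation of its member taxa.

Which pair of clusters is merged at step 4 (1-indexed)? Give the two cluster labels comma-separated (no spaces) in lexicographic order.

iteration 1: select O,W (d=4); attach at lengths (2, 2); label the merged cluster OW
  updated: d(J,OW)=17, d(OW,P)=23, d(OW,R)=21, d(OW,Y)=69/2
iteration 2: select J,Y (d=16); attach at lengths (8, 8); label the merged cluster JY
  updated: d(JY,OW)=103/4, d(JY,P)=65/2, d(JY,R)=61/2
iteration 3: select OW,R (d=21); attach at lengths (17/2, 21/2); label the merged cluster ORW
  updated: d(JY,ORW)=82/3, d(ORW,P)=70/3
iteration 4: select ORW,P (d=70/3); attach at lengths (7/6, 35/3); label the merged cluster OPRW
  updated: d(JY,OPRW)=229/8
iteration 5: select JY,OPRW (d=229/8); attach at lengths (101/16, 127/48); label the merged cluster JOPRWY
final tree: ((J:8,Y:8):101/16,(((O:2,W:2):17/2,R:21/2):7/6,P:35/3):127/48)
total length: 1459/24

ORW,P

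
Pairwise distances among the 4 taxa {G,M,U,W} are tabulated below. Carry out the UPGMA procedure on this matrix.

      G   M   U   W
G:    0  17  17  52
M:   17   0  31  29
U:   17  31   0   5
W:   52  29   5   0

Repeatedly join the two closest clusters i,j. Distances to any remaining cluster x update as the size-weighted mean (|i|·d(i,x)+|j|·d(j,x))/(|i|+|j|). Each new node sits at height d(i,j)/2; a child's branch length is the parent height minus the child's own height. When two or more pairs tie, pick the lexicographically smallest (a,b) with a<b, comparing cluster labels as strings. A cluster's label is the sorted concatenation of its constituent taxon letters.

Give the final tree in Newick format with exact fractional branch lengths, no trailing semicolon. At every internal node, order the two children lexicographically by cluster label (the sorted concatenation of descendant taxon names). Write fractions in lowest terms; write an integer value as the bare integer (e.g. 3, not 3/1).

step 1: merge (U,W) at d=5; branch lengths U→5/2, W→5/2; new cluster UW
  updated: d(G,UW)=69/2, d(M,UW)=30
step 2: merge (G,M) at d=17; branch lengths G→17/2, M→17/2; new cluster GM
  updated: d(GM,UW)=129/4
step 3: merge (GM,UW) at d=129/4; branch lengths GM→61/8, UW→109/8; new cluster GMUW
final tree: ((G:17/2,M:17/2):61/8,(U:5/2,W:5/2):109/8)
total length: 173/4

((G:17/2,M:17/2):61/8,(U:5/2,W:5/2):109/8)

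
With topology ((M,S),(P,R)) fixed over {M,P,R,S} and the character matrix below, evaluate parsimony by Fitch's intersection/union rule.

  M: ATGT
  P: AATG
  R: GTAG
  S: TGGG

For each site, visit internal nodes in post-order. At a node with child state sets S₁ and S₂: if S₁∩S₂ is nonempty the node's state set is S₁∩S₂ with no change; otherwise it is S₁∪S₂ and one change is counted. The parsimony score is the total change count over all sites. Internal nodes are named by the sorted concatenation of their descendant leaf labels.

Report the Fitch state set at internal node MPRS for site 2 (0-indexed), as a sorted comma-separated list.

site 0, node MS: M={A} ∪ S={T} → {A,T} (+1)
site 0, node PR: P={A} ∪ R={G} → {A,G} (+1)
site 0, node MPRS: MS={A,T} ∩ PR={A,G} → {A} (+0)
site 1, node MS: M={T} ∪ S={G} → {G,T} (+1)
site 1, node PR: P={A} ∪ R={T} → {A,T} (+1)
site 1, node MPRS: MS={G,T} ∩ PR={A,T} → {T} (+0)
site 2, node MS: M={G} ∩ S={G} → {G} (+0)
site 2, node PR: P={T} ∪ R={A} → {A,T} (+1)
site 2, node MPRS: MS={G} ∪ PR={A,T} → {A,G,T} (+1)
site 3, node MS: M={T} ∪ S={G} → {G,T} (+1)
site 3, node PR: P={G} ∩ R={G} → {G} (+0)
site 3, node MPRS: MS={G,T} ∩ PR={G} → {G} (+0)
per-site changes: [2, 2, 2, 1]; total = 7

A,G,T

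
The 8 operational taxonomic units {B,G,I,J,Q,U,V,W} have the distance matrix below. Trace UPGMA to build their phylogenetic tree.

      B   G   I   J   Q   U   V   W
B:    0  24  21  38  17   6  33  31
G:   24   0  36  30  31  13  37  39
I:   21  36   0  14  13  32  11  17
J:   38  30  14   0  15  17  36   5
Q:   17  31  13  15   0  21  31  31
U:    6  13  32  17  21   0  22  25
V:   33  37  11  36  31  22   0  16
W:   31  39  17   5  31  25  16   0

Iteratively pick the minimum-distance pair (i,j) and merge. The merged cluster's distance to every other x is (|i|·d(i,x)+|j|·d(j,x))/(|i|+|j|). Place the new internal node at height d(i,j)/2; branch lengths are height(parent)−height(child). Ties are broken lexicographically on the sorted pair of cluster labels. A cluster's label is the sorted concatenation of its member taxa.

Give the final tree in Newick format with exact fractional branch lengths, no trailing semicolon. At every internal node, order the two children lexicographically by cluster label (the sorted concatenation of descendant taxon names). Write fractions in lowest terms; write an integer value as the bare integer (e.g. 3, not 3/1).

step 1: merge (J,W) at d=5; branch lengths J→5/2, W→5/2; new cluster JW
  updated: d(B,JW)=69/2, d(G,JW)=69/2, d(I,JW)=31/2, d(JW,Q)=23, d(JW,U)=21, d(JW,V)=26
step 2: merge (B,U) at d=6; branch lengths B→3, U→3; new cluster BU
  updated: d(BU,G)=37/2, d(BU,I)=53/2, d(BU,JW)=111/4, d(BU,Q)=19, d(BU,V)=55/2
step 3: merge (I,V) at d=11; branch lengths I→11/2, V→11/2; new cluster IV
  updated: d(BU,IV)=27, d(G,IV)=73/2, d(IV,JW)=83/4, d(IV,Q)=22
step 4: merge (BU,G) at d=37/2; branch lengths BU→25/4, G→37/4; new cluster BGU
  updated: d(BGU,IV)=181/6, d(BGU,JW)=30, d(BGU,Q)=23
step 5: merge (IV,JW) at d=83/4; branch lengths IV→39/8, JW→63/8; new cluster IJVW
  updated: d(BGU,IJVW)=361/12, d(IJVW,Q)=45/2
step 6: merge (IJVW,Q) at d=45/2; branch lengths IJVW→7/8, Q→45/4; new cluster IJQVW
  updated: d(BGU,IJQVW)=86/3
step 7: merge (BGU,IJQVW) at d=86/3; branch lengths BGU→61/12, IJQVW→37/12; new cluster BGIJQUVW
final tree: (((B:3,U:3):25/4,G:37/4):61/12,(((I:11/2,V:11/2):39/8,(J:5/2,W:5/2):63/8):7/8,Q:45/4):37/12)
total length: 1693/24

(((B:3,U:3):25/4,G:37/4):61/12,(((I:11/2,V:11/2):39/8,(J:5/2,W:5/2):63/8):7/8,Q:45/4):37/12)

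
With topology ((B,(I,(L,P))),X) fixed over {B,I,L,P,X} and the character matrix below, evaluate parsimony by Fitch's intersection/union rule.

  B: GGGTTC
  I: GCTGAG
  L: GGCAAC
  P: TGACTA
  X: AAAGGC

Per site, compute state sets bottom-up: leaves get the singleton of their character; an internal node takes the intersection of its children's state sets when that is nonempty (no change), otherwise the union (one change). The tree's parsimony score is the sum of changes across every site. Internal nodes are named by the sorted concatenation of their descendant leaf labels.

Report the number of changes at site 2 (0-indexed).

3

LP@0: {G} ∪ {T} = {G,T} (union, +1)
ILP@0: {G} ∩ {G,T} = {G} (intersection, +0)
BILP@0: {G} ∩ {G} = {G} (intersection, +0)
BILPX@0: {G} ∪ {A} = {A,G} (union, +1)
LP@1: {G} ∩ {G} = {G} (intersection, +0)
ILP@1: {C} ∪ {G} = {C,G} (union, +1)
BILP@1: {G} ∩ {C,G} = {G} (intersection, +0)
BILPX@1: {G} ∪ {A} = {A,G} (union, +1)
LP@2: {C} ∪ {A} = {A,C} (union, +1)
ILP@2: {T} ∪ {A,C} = {A,C,T} (union, +1)
BILP@2: {G} ∪ {A,C,T} = {A,C,G,T} (union, +1)
BILPX@2: {A,C,G,T} ∩ {A} = {A} (intersection, +0)
LP@3: {A} ∪ {C} = {A,C} (union, +1)
ILP@3: {G} ∪ {A,C} = {A,C,G} (union, +1)
BILP@3: {T} ∪ {A,C,G} = {A,C,G,T} (union, +1)
BILPX@3: {A,C,G,T} ∩ {G} = {G} (intersection, +0)
LP@4: {A} ∪ {T} = {A,T} (union, +1)
ILP@4: {A} ∩ {A,T} = {A} (intersection, +0)
BILP@4: {T} ∪ {A} = {A,T} (union, +1)
BILPX@4: {A,T} ∪ {G} = {A,G,T} (union, +1)
LP@5: {C} ∪ {A} = {A,C} (union, +1)
ILP@5: {G} ∪ {A,C} = {A,C,G} (union, +1)
BILP@5: {C} ∩ {A,C,G} = {C} (intersection, +0)
BILPX@5: {C} ∩ {C} = {C} (intersection, +0)
per-site changes: [2, 2, 3, 3, 3, 2]; total = 15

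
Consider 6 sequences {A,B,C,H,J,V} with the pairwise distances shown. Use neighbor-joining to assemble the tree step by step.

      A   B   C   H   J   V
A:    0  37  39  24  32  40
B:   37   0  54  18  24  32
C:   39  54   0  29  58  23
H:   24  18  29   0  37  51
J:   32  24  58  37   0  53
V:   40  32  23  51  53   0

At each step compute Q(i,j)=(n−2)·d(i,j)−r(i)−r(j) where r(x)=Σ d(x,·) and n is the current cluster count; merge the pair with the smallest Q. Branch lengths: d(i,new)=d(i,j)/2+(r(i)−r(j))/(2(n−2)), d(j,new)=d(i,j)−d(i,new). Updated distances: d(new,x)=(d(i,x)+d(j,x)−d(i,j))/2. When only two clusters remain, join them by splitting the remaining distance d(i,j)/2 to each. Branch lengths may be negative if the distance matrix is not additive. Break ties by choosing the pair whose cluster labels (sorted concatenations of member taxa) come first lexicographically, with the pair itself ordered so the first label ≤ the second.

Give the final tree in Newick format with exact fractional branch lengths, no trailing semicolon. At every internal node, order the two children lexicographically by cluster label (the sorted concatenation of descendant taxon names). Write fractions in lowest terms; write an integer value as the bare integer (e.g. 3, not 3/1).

1. join C+V (d=23, Q=-310) ⇒ CV; edges |C|=12, |V|=11
  updated: d(A,CV)=28, d(B,CV)=63/2, d(CV,H)=57/2, d(CV,J)=44
2. join B+J (d=24, Q=-351/2) ⇒ BJ; edges |B|=91/12, |J|=197/12
  updated: d(A,BJ)=45/2, d(BJ,CV)=103/4, d(BJ,H)=31/2
3. join A+CV (d=28, Q=-403/4) ⇒ ACV; edges |A|=193/16, |CV|=255/16
  updated: d(ACV,BJ)=81/8, d(ACV,H)=49/4
4. join ACV+BJ (d=81/8, Q=-303/8) ⇒ ABCJV; edges |ACV|=55/16, |BJ|=107/16
  updated: d(ABCJV,H)=141/16
5. join ABCJV+H (d=141/16) ⇒ ABCHJV; edges |ABCJV|=141/32, |H|=141/32
final tree: (((A:193/16,(C:12,V:11):255/16):55/16,(B:91/12,J:197/12):107/16):141/32,H:141/32)
total length: 1503/16

(((A:193/16,(C:12,V:11):255/16):55/16,(B:91/12,J:197/12):107/16):141/32,H:141/32)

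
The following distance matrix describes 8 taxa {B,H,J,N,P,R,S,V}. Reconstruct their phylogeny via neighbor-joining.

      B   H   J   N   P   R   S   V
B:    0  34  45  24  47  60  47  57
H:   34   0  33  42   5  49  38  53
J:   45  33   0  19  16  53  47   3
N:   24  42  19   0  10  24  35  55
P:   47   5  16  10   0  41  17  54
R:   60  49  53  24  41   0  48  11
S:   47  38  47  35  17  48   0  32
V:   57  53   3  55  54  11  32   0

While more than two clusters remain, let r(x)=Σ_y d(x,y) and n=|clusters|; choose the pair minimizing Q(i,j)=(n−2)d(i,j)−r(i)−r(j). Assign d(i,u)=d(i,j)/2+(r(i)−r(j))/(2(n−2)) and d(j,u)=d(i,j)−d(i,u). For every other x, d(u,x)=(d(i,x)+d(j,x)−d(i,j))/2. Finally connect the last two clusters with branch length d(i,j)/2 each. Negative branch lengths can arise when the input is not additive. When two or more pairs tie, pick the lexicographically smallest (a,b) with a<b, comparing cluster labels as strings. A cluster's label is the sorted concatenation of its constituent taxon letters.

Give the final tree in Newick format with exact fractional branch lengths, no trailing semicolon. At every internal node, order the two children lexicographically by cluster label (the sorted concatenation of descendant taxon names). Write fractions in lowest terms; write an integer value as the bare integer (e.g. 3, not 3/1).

((((B:121/6,N:23/6):215/32,(J:241/32,(R:29/4,V:15/4):479/32):249/32):149/32,(H:171/20,P:-71/20):245/32):555/64,S:555/64)

step 1: merge (R,V) at d=11, Q=-485; branch lengths R→29/4, V→15/4; new cluster RV
  updated: d(B,RV)=53, d(H,RV)=91/2, d(J,RV)=45/2, d(N,RV)=34, d(P,RV)=42, d(RV,S)=69/2
step 2: merge (H,P) at d=5, Q=-619/2; branch lengths H→171/20, P→-71/20; new cluster HP
  updated: d(B,HP)=38, d(HP,J)=22, d(HP,N)=47/2, d(HP,RV)=165/4, d(HP,S)=25
step 3: merge (J,RV) at d=45/2, Q=-1003/4; branch lengths J→241/32, RV→479/32; new cluster JRV
  updated: d(B,JRV)=151/4, d(HP,JRV)=163/8, d(JRV,N)=61/4, d(JRV,S)=59/2
step 4: merge (B,N) at d=24, Q=-345/2; branch lengths B→121/6, N→23/6; new cluster BN
  updated: d(BN,HP)=75/4, d(BN,JRV)=29/2, d(BN,S)=29
step 5: merge (BN,JRV) at d=29/2, Q=-781/8; branch lengths BN→215/32, JRV→249/32; new cluster BJNRV
  updated: d(BJNRV,HP)=197/16, d(BJNRV,S)=22
step 6: merge (BJNRV,HP) at d=197/16, Q=-949/16; branch lengths BJNRV→149/32, HP→245/32; new cluster BHJNPRV
  updated: d(BHJNPRV,S)=555/32
step 7: merge (BHJNPRV,S) at d=555/32; branch lengths BHJNPRV→555/64, S→555/64; new cluster BHJNPRSV
final tree: ((((B:121/6,N:23/6):215/32,(J:241/32,(R:29/4,V:15/4):479/32):249/32):149/32,(H:171/20,P:-71/20):245/32):555/64,S:555/64)
total length: 3413/32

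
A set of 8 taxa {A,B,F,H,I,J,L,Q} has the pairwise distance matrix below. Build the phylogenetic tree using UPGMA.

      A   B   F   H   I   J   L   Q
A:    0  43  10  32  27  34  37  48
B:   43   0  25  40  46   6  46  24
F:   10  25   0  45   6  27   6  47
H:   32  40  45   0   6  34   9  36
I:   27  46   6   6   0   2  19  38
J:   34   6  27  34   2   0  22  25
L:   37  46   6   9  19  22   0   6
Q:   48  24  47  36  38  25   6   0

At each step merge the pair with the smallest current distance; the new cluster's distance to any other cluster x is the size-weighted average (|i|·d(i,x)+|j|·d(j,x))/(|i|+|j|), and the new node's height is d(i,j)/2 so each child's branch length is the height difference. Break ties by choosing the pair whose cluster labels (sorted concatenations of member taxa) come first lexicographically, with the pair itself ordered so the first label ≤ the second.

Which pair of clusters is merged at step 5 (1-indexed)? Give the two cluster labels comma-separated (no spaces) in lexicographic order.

B,Q

step 1: merge (I,J) at d=2; branch lengths I→1, J→1; new cluster IJ
  updated: d(A,IJ)=61/2, d(B,IJ)=26, d(F,IJ)=33/2, d(H,IJ)=20, d(IJ,L)=41/2, d(IJ,Q)=63/2
step 2: merge (F,L) at d=6; branch lengths F→3, L→3; new cluster FL
  updated: d(A,FL)=47/2, d(B,FL)=71/2, d(FL,H)=27, d(FL,IJ)=37/2, d(FL,Q)=53/2
step 3: merge (FL,IJ) at d=37/2; branch lengths FL→25/4, IJ→33/4; new cluster FIJL
  updated: d(A,FIJL)=27, d(B,FIJL)=123/4, d(FIJL,H)=47/2, d(FIJL,Q)=29
step 4: merge (FIJL,H) at d=47/2; branch lengths FIJL→5/2, H→47/4; new cluster FHIJL
  updated: d(A,FHIJL)=28, d(B,FHIJL)=163/5, d(FHIJL,Q)=152/5
step 5: merge (B,Q) at d=24; branch lengths B→12, Q→12; new cluster BQ
  updated: d(A,BQ)=91/2, d(BQ,FHIJL)=63/2
step 6: merge (A,FHIJL) at d=28; branch lengths A→14, FHIJL→9/4; new cluster AFHIJL
  updated: d(AFHIJL,BQ)=203/6
step 7: merge (AFHIJL,BQ) at d=203/6; branch lengths AFHIJL→35/12, BQ→59/12; new cluster ABFHIJLQ
final tree: ((A:14,(((F:3,L:3):25/4,(I:1,J:1):33/4):5/2,H:47/4):9/4):35/12,(B:12,Q:12):59/12)
total length: 509/6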